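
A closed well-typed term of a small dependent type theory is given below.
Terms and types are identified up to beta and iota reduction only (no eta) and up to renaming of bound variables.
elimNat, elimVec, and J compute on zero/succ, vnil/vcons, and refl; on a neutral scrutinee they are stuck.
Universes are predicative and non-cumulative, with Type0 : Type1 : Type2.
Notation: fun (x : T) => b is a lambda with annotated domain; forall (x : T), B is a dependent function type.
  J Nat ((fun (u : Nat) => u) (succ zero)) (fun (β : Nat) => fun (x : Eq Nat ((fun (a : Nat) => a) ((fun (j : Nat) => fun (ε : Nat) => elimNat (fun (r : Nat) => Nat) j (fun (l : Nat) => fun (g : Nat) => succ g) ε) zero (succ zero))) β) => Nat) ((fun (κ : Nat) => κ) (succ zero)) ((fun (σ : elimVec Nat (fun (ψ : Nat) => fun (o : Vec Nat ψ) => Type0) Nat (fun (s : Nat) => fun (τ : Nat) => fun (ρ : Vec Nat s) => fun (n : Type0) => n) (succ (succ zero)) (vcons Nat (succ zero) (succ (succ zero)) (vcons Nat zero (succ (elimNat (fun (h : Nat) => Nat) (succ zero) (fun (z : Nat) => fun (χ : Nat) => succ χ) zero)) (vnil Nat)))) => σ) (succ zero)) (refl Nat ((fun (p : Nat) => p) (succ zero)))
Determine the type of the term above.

inferred type:
  Nat


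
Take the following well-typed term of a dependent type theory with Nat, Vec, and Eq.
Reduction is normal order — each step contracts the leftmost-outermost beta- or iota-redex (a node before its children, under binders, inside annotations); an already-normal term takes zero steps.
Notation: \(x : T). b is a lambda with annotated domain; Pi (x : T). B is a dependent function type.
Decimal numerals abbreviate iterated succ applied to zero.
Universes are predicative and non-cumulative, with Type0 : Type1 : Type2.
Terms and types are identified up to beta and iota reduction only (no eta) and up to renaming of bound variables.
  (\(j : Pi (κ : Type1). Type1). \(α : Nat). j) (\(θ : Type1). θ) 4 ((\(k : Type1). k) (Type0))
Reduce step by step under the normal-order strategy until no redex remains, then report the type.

normal-order reduction:
  (\(j : Pi (κ : Type1). Type1). \(α : Nat). j) (\(θ : Type1). θ) 4 ((\(k : Type1). k) (Type0))
  ~> (\(j : Nat). \(κ : Type1). κ) 4 ((\(α : Type1). α) (Type0))
  ~> (\(j : Type1). j) ((\(κ : Type1). κ) (Type0))
  ~> (\(j : Type1). j) (Type0)
  ~> Type0
type:
  Type1


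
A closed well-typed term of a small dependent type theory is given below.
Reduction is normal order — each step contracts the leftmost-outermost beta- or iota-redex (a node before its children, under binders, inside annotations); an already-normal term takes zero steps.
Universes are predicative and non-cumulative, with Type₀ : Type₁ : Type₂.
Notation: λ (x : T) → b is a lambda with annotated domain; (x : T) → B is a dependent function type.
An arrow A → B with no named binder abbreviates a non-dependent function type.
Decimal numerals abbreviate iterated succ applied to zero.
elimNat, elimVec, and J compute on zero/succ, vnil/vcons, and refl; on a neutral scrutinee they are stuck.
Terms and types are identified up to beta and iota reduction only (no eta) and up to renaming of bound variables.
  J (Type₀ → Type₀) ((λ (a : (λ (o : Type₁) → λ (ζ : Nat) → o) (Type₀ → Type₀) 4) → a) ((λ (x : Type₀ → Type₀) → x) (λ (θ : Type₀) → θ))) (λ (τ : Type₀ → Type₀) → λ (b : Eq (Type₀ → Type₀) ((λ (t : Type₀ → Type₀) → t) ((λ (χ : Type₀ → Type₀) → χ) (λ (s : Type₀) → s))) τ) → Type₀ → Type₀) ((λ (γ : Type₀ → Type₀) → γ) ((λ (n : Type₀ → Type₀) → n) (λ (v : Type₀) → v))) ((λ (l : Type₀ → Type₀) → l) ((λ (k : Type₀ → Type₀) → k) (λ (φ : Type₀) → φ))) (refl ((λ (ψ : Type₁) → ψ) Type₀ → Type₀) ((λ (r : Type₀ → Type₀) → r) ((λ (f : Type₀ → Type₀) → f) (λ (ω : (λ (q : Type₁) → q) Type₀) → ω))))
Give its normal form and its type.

reduced normal form:
  λ (a : Type₀) → a
inferred type:
  Type₀ → Type₀
observation: 3 normal-order steps separate the term from its normal form.


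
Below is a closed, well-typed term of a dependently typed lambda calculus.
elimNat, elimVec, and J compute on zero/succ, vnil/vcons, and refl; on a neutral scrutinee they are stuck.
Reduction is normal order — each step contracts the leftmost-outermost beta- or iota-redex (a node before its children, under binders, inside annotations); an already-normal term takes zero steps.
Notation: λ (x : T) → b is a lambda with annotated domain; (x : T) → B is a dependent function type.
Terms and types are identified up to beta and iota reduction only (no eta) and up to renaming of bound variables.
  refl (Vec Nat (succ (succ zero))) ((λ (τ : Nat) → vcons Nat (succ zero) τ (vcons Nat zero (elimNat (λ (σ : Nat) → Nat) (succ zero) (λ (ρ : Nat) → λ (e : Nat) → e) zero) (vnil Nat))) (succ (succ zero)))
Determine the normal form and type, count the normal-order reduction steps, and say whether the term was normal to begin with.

reduced normal form:
  refl (Vec Nat (succ (succ zero))) (vcons Nat (succ zero) (succ (succ zero)) (vcons Nat zero (succ zero) (vnil Nat)))
type:
  Eq (Vec Nat (succ (succ zero))) (vcons Nat (succ zero) (succ (succ zero)) (vcons Nat zero (succ zero) (vnil Nat))) (vcons Nat (succ zero) (succ (succ zero)) (vcons Nat zero (succ zero) (vnil Nat)))
steps to reach normal form (normal order): 2
term was already normal: no
first redex: a beta-redex


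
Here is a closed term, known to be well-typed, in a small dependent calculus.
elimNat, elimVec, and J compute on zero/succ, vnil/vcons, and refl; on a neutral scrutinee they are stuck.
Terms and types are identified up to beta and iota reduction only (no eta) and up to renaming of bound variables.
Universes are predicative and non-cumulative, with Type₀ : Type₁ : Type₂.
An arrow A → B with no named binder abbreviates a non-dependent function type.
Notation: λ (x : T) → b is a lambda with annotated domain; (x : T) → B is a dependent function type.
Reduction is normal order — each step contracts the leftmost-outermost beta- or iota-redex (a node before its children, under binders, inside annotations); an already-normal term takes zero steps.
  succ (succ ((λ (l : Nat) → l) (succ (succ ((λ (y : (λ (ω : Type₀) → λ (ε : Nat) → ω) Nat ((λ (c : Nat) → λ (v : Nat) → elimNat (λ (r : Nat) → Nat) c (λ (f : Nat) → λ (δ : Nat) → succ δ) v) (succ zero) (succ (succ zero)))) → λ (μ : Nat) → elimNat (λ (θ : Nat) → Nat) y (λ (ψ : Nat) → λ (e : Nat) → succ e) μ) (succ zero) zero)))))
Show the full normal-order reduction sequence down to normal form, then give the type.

normal-order reduction:
  succ (succ ((λ (l : Nat) → l) (succ (succ ((λ (y : (λ (ω : Type₀) → λ (ε : Nat) → ω) Nat ((λ (c : Nat) → λ (v : Nat) → elimNat (λ (r : Nat) → Nat) c (λ (f : Nat) → λ (δ : Nat) → succ δ) v) (succ zero) (succ (succ zero)))) → λ (μ : Nat) → elimNat (λ (θ : Nat) → Nat) y (λ (ψ : Nat) → λ (e : Nat) → succ e) μ) (succ zero) zero)))))
  ~> succ (succ (succ (succ ((λ (l : (λ (y : Type₀) → λ (ω : Nat) → y) Nat ((λ (ε : Nat) → λ (c : Nat) → elimNat (λ (v : Nat) → Nat) ε (λ (r : Nat) → λ (f : Nat) → succ f) c) (succ zero) (succ (succ zero)))) → λ (δ : Nat) → elimNat (λ (μ : Nat) → Nat) l (λ (θ : Nat) → λ (ψ : Nat) → succ ψ) δ) (succ zero) zero))))
  ~> succ (succ (succ (succ ((λ (l : Nat) → elimNat (λ (y : Nat) → Nat) (succ zero) (λ (ω : Nat) → λ (ε : Nat) → succ ε) l) zero))))
  ~> succ (succ (succ (succ (elimNat (λ (l : Nat) → Nat) (succ zero) (λ (y : Nat) → λ (ω : Nat) → succ ω) zero))))
  ~> succ (succ (succ (succ (succ zero))))
the term's type:
  Nat


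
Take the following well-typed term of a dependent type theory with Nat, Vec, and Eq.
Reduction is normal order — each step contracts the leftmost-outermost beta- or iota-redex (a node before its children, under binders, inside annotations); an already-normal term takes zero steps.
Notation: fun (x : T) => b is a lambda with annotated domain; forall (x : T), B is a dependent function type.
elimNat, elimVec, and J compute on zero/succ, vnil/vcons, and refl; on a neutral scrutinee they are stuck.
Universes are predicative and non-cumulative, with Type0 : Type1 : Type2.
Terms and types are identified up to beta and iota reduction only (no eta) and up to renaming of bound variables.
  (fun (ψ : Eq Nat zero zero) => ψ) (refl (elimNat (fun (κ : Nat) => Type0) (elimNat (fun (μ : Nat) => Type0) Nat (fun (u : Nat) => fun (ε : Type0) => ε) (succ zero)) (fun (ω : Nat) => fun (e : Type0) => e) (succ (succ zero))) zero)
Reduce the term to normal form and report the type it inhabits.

reduced normal form:
  refl Nat zero
the term's type:
  Eq Nat zero zero
observation: 12 normal-order steps normalize the term, beginning with a beta-redex.


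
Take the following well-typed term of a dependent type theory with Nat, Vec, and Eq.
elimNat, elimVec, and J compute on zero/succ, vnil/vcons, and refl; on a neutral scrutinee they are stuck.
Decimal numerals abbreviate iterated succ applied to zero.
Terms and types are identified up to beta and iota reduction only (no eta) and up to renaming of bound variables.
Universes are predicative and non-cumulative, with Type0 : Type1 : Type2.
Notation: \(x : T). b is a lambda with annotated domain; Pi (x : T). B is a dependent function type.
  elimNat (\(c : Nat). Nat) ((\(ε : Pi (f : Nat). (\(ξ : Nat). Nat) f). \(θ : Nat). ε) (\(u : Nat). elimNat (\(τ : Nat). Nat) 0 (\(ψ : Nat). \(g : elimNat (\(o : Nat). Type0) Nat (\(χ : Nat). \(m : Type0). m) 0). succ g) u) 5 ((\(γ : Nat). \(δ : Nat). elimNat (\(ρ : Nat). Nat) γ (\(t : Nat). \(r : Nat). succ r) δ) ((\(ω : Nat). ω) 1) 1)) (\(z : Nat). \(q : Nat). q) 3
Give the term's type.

the term's type:
  Nat


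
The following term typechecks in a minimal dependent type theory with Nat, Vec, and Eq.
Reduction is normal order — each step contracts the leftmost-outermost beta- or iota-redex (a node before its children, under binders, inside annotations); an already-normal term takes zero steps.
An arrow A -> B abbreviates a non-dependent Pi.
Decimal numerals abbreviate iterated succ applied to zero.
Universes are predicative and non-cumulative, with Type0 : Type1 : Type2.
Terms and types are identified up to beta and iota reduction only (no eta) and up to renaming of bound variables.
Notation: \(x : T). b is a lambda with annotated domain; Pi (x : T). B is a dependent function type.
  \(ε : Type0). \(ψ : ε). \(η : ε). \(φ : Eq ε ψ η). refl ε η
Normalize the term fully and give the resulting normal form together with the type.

resulting normal form:
  \(ε : Type0). \(ψ : ε). \(η : ε). \(φ : Eq ε ψ η). refl ε η
inferred type:
  Pi (ε : Type0). Pi (ψ : ε). Pi (η : ε). Eq ε ψ η -> Eq ε η η


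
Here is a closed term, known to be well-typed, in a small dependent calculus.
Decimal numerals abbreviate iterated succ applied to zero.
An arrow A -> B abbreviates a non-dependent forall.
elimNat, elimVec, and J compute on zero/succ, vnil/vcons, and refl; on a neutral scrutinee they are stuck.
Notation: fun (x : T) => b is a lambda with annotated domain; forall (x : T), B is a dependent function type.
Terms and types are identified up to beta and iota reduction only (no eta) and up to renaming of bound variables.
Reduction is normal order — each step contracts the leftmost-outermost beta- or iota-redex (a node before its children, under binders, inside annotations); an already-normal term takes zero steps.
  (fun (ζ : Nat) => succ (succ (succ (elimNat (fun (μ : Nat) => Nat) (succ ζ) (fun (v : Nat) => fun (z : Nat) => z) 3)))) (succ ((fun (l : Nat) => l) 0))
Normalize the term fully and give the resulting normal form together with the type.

normal form:
  5
the term's type:
  Nat


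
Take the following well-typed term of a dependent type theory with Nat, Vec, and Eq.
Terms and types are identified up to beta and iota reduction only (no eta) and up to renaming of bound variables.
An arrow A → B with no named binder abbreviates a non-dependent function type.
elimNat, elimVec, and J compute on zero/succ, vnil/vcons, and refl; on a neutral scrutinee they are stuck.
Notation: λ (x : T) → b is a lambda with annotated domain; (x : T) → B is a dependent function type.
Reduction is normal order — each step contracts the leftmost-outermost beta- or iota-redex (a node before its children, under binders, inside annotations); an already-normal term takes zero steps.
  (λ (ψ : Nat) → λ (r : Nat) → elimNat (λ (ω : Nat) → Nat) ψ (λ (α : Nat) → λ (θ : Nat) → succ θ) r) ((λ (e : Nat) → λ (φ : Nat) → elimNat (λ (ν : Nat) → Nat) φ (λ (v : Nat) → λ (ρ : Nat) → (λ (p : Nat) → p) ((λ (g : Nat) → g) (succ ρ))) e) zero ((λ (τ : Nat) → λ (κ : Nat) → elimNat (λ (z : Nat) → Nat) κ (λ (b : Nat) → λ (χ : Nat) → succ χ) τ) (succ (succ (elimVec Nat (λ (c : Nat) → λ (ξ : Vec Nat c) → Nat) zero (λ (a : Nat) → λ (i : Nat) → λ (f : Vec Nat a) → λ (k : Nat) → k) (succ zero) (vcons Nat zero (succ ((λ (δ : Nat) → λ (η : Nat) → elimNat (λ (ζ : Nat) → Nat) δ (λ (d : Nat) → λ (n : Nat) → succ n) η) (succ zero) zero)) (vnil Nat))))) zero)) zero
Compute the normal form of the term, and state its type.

resulting normal form:
  succ (succ zero)
type:
  Nat
observation: normalization takes exactly 21 steps under the normal-order strategy.


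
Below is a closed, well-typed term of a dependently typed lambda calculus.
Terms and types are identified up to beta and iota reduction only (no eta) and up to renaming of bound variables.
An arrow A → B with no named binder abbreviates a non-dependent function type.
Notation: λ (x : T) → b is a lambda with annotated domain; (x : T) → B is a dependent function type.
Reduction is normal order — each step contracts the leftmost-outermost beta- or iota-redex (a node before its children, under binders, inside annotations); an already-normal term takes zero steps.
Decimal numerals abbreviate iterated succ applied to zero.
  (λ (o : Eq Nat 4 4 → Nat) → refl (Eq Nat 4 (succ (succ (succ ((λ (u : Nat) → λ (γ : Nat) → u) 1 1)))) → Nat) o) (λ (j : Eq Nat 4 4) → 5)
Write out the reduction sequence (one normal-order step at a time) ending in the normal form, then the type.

normal-order reduction:
  (λ (o : Eq Nat 4 4 → Nat) → refl (Eq Nat 4 (succ (succ (succ ((λ (u : Nat) → λ (γ : Nat) → u) 1 1)))) → Nat) o) (λ (j : Eq Nat 4 4) → 5)
  ~> refl (Eq Nat 4 (succ (succ (succ ((λ (o : Nat) → λ (u : Nat) → o) 1 1)))) → Nat) (λ (γ : Eq Nat 4 4) → 5)
  ~> refl (Eq Nat 4 (succ (succ (succ ((λ (o : Nat) → 1) 1)))) → Nat) (λ (u : Eq Nat 4 4) → 5)
  ~> refl (Eq Nat 4 4 → Nat) (λ (o : Eq Nat 4 4) → 5)
type:
  Eq (Eq Nat 4 4 → Nat) (λ (o : Eq Nat 4 4) → 5) (λ (u : Eq Nat 4 4) → 5)


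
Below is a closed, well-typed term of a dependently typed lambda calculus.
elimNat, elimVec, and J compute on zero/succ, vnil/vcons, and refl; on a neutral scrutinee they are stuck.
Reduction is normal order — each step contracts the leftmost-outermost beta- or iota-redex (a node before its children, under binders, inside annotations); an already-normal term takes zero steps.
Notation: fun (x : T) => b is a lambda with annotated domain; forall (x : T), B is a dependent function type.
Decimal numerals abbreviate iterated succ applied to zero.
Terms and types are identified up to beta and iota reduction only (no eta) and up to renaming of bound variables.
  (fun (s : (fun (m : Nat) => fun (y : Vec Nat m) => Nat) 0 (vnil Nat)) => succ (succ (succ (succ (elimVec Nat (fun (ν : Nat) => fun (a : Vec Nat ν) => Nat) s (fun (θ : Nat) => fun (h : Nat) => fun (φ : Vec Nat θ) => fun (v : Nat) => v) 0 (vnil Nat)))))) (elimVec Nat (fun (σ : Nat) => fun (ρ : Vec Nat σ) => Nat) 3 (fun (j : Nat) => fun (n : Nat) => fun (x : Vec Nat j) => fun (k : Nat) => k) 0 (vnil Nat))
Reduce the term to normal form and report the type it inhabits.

resulting normal form:
  7
the term's type:
  Nat
observation: the first redex contracted is a beta-redex; the normal form is reached in 3 normal-order steps.


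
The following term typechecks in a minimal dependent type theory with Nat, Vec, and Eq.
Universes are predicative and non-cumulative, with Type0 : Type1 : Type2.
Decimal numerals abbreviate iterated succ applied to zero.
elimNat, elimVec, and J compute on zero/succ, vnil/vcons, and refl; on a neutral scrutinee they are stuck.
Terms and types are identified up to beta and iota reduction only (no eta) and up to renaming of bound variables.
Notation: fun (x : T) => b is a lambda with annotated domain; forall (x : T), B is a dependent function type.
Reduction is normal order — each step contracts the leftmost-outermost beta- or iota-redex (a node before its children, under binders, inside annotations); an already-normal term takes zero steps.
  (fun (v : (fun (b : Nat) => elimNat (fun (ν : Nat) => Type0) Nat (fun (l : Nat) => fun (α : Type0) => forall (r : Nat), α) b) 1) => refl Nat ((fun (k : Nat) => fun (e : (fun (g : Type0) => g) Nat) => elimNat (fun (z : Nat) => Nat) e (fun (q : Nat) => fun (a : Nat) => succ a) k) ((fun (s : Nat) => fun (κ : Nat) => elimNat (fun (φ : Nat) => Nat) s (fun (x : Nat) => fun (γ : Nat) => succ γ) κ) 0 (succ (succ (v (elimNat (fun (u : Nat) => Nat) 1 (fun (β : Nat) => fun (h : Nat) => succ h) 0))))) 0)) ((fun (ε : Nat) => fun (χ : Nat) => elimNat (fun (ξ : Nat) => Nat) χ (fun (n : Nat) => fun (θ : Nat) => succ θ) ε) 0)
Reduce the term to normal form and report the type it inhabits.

reduced normal form:
  refl Nat 3
the term's type:
  Eq Nat 3 3
observation: 29 normal-order steps separate the term from its normal form.


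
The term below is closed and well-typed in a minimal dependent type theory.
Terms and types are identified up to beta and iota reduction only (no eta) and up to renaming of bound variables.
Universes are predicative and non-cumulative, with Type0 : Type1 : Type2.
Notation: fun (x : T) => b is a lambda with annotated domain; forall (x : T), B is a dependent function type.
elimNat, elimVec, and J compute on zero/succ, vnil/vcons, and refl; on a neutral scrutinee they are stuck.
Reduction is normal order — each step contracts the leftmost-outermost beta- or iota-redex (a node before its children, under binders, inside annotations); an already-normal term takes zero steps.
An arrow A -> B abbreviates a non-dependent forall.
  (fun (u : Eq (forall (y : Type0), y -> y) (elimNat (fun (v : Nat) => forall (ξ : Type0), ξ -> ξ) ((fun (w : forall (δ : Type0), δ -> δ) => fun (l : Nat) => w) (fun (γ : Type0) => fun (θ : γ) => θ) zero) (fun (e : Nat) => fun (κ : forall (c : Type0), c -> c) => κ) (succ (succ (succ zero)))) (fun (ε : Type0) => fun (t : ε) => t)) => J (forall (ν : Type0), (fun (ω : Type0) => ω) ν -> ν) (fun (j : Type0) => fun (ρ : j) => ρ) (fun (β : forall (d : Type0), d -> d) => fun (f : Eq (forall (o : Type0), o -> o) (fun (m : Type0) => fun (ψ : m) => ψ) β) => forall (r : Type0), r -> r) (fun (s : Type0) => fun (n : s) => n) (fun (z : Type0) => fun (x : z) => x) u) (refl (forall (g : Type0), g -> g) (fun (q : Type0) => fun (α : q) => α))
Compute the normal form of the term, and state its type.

normal form:
  fun (u : Type0) => fun (y : u) => y
inferred type:
  forall (u : Type0), u -> u
observation: contracting a beta-redex first, the term normalizes in 2 steps.


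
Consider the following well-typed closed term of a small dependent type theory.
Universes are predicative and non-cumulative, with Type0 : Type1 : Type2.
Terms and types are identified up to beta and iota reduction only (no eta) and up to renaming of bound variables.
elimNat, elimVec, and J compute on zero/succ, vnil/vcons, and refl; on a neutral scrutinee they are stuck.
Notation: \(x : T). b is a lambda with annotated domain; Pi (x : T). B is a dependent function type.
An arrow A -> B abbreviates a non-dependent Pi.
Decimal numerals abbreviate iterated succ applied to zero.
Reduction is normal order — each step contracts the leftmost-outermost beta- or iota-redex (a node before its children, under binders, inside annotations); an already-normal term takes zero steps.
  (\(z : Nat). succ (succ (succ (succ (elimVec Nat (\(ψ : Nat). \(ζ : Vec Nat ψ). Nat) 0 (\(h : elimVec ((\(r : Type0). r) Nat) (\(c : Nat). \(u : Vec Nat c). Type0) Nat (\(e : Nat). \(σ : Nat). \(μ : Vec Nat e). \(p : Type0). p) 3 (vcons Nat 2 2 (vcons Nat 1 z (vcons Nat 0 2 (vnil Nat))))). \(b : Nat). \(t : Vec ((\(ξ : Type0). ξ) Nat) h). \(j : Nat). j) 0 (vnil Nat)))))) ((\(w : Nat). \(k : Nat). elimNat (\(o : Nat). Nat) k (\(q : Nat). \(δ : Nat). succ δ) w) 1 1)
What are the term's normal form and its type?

resulting normal form:
  4
type:
  Nat
observation: contracting a beta-redex first, the term normalizes in 2 steps.


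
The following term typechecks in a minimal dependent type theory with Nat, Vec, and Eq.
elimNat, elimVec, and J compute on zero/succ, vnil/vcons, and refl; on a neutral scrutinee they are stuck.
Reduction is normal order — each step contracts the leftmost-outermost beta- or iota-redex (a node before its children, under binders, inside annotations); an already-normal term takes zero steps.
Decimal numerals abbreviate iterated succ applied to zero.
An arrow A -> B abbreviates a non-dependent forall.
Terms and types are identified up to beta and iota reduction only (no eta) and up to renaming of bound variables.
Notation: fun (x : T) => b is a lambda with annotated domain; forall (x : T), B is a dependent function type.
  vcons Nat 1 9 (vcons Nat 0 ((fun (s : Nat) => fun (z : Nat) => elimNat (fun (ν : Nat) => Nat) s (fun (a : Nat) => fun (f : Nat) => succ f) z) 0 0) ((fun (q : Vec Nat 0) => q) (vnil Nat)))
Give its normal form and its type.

reduced normal form:
  vcons Nat 1 9 (vcons Nat 0 0 (vnil Nat))
the term's type:
  Vec Nat 2


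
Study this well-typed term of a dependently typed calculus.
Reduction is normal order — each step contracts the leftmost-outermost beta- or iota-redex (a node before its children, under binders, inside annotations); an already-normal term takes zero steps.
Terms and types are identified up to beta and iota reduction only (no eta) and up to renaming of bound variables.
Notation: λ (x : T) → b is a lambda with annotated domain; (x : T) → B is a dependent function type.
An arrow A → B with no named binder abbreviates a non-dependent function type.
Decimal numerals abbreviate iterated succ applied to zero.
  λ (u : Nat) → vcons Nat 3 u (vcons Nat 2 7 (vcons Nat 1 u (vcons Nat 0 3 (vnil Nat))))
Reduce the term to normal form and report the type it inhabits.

normal form:
  λ (u : Nat) → vcons Nat 3 u (vcons Nat 2 7 (vcons Nat 1 u (vcons Nat 0 3 (vnil Nat))))
type:
  Nat → Vec Nat 4
observation: no redex remains anywhere in the term; it is its own normal form.


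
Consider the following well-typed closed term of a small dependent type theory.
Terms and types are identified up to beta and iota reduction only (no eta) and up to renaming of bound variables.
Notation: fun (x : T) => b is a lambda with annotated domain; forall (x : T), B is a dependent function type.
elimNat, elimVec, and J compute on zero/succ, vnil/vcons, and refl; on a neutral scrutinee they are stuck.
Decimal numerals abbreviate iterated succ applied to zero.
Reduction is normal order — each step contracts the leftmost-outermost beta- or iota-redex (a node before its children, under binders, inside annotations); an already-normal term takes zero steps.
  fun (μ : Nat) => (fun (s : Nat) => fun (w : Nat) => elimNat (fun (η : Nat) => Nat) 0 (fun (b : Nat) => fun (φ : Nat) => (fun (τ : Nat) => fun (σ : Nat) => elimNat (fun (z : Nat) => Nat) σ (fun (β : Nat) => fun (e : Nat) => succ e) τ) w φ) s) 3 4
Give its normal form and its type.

normal form:
  fun (μ : Nat) => 12
the term's type:
  forall (μ : Nat), Nat


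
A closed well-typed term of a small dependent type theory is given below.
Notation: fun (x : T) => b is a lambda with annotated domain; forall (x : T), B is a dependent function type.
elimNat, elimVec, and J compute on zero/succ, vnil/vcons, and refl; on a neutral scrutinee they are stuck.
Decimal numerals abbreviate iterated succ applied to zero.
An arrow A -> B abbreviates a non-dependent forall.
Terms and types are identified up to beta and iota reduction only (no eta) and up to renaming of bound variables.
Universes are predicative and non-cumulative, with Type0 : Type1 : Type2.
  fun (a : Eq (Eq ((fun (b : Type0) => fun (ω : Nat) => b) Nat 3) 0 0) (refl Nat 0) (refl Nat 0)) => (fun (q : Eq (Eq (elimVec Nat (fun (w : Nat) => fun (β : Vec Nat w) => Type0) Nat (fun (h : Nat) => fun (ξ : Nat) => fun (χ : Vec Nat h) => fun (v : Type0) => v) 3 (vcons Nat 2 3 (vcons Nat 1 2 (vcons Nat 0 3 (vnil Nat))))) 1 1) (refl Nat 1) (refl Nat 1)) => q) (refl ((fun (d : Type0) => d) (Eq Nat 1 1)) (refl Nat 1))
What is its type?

inferred type:
  Eq (Eq Nat 0 0) (refl Nat 0) (refl Nat 0) -> Eq (Eq Nat 1 1) (refl Nat 1) (refl Nat 1)


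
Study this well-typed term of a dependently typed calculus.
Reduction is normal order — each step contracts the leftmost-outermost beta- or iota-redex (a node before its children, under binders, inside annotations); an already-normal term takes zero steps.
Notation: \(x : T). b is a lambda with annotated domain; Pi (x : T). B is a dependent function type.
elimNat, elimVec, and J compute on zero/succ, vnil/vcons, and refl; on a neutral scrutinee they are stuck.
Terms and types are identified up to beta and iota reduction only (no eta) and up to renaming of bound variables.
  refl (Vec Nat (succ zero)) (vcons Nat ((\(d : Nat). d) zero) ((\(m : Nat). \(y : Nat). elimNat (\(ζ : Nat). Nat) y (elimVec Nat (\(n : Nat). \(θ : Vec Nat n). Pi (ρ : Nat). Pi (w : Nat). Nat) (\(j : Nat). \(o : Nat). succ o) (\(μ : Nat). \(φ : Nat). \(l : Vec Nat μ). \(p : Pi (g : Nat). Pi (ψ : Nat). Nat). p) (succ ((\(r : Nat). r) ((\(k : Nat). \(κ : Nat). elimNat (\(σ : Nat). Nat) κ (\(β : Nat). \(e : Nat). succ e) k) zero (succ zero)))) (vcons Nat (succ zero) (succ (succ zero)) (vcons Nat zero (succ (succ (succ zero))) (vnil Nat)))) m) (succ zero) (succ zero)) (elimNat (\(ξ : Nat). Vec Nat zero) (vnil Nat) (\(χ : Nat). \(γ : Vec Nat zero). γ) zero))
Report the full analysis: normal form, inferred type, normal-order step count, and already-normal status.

resulting normal form:
  refl (Vec Nat (succ zero)) (vcons Nat zero (succ (succ zero)) (vnil Nat))
type:
  Eq (Vec Nat (succ zero)) (vcons Nat zero (succ (succ zero)) (vnil Nat)) (vcons Nat zero (succ (succ zero)) (vnil Nat))
reduction steps (normal order): 19
started in normal form: no
first redex: a beta-redex


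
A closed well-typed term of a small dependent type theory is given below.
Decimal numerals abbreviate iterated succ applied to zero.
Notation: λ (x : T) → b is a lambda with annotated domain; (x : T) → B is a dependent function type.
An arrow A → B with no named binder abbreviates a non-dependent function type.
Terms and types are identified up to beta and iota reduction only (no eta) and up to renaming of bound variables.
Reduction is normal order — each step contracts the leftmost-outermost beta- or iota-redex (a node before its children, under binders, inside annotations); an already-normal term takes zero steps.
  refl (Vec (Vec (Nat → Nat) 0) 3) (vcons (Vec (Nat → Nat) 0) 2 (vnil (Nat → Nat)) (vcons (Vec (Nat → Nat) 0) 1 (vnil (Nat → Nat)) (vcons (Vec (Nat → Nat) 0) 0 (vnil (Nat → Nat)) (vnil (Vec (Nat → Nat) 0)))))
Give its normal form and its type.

reduced normal form:
  refl (Vec (Vec (Nat → Nat) 0) 3) (vcons (Vec (Nat → Nat) 0) 2 (vnil (Nat → Nat)) (vcons (Vec (Nat → Nat) 0) 1 (vnil (Nat → Nat)) (vcons (Vec (Nat → Nat) 0) 0 (vnil (Nat → Nat)) (vnil (Vec (Nat → Nat) 0)))))
inferred type:
  Eq (Vec (Vec (Nat → Nat) 0) 3) (vcons (Vec (Nat → Nat) 0) 2 (vnil (Nat → Nat)) (vcons (Vec (Nat → Nat) 0) 1 (vnil (Nat → Nat)) (vcons (Vec (Nat → Nat) 0) 0 (vnil (Nat → Nat)) (vnil (Vec (Nat → Nat) 0))))) (vcons (Vec (Nat → Nat) 0) 2 (vnil (Nat → Nat)) (vcons (Vec (Nat → Nat) 0) 1 (vnil (Nat → Nat)) (vcons (Vec (Nat → Nat) 0) 0 (vnil (Nat → Nat)) (vnil (Vec (Nat → Nat) 0)))))


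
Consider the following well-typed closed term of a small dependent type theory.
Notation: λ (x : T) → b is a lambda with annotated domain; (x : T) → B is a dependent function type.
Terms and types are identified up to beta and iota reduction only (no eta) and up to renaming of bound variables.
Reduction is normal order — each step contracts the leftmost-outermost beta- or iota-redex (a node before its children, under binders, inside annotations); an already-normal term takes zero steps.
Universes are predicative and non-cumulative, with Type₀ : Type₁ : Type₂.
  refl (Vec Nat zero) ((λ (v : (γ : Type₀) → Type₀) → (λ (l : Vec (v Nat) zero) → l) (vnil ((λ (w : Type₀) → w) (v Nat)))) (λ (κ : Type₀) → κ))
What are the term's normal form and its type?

normal form:
  refl (Vec Nat zero) (vnil Nat)
inferred type:
  Eq (Vec Nat zero) (vnil Nat) (vnil Nat)
observation: the first redex contracted is a beta-redex; the normal form is reached in 4 normal-order steps.


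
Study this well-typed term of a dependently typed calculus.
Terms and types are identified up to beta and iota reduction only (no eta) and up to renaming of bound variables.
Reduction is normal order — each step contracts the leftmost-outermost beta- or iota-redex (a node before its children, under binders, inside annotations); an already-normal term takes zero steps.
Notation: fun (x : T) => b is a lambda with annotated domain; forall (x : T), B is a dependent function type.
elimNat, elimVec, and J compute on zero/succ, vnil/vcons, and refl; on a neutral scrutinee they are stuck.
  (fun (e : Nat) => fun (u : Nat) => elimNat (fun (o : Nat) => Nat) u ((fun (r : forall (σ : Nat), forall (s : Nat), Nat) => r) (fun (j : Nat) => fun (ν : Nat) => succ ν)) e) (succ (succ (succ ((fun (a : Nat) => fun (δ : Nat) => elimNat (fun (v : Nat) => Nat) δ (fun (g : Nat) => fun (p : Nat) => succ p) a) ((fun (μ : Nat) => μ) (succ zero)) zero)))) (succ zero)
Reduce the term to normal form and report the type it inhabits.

resulting normal form:
  succ (succ (succ (succ (succ zero))))
inferred type:
  Nat


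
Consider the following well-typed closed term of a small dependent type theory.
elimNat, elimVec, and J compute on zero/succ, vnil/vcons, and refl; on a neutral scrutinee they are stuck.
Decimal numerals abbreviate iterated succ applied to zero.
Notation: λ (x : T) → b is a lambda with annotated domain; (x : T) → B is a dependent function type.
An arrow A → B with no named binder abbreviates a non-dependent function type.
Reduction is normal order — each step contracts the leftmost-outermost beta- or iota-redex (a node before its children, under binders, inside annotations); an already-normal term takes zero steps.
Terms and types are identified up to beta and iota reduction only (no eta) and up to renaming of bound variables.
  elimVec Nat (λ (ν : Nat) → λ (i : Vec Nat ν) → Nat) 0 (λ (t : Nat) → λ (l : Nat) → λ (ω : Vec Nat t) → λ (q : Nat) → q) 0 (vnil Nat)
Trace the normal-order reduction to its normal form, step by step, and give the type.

reduction (normal order):
  elimVec Nat (λ (ν : Nat) → λ (i : Vec Nat ν) → Nat) 0 (λ (t : Nat) → λ (l : Nat) → λ (ω : Vec Nat t) → λ (q : Nat) → q) 0 (vnil Nat)
  ~> 0
the term's type:
  Nat


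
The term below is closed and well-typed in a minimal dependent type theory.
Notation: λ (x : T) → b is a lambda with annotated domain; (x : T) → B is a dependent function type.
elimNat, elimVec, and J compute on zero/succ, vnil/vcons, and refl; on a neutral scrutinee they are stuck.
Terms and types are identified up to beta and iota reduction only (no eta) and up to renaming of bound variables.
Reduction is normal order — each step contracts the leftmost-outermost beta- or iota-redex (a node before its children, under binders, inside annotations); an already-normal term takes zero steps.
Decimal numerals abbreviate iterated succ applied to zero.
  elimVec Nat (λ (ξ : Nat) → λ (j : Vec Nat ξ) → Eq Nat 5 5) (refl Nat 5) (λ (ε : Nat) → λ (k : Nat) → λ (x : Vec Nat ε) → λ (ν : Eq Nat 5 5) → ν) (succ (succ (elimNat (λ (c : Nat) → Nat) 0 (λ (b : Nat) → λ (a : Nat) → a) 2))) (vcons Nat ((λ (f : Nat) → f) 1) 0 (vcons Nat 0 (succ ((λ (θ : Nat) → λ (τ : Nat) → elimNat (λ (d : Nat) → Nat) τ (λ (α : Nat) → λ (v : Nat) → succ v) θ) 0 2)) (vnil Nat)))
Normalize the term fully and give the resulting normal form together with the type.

resulting normal form:
  refl Nat 5
inferred type:
  Eq Nat 5 5
observation: 11 normal-order steps separate the term from its normal form.


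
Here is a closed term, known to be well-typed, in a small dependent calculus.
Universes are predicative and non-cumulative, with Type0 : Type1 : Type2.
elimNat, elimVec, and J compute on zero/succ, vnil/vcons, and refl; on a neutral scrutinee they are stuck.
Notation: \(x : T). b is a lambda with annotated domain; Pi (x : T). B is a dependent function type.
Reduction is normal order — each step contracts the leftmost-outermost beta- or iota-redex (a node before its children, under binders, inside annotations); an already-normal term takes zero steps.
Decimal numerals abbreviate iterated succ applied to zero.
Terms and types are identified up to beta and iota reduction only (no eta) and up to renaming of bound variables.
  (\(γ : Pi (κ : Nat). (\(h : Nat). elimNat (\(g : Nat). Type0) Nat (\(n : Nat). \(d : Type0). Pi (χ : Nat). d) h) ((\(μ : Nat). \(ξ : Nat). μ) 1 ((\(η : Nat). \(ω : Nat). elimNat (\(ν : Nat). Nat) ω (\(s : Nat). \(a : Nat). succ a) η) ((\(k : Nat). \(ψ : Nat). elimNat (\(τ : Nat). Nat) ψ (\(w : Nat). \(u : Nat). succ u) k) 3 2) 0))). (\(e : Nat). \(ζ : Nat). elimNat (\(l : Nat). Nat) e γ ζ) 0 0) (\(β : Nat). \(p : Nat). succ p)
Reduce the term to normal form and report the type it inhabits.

resulting normal form:
  0
the term's type:
  Nat


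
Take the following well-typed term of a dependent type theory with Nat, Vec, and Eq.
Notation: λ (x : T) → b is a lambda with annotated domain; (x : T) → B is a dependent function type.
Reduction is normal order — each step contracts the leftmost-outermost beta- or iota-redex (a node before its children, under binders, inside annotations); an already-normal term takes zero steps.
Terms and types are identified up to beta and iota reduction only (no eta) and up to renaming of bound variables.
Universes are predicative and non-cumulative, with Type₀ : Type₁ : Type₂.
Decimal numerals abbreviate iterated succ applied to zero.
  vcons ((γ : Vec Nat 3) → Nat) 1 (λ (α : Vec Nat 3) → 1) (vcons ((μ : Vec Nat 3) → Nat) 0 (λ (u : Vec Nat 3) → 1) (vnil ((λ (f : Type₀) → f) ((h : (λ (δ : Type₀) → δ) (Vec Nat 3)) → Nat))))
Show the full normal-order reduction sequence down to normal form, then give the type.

normal-order reduction sequence:
  vcons ((γ : Vec Nat 3) → Nat) 1 (λ (α : Vec Nat 3) → 1) (vcons ((μ : Vec Nat 3) → Nat) 0 (λ (u : Vec Nat 3) → 1) (vnil ((λ (f : Type₀) → f) ((h : (λ (δ : Type₀) → δ) (Vec Nat 3)) → Nat))))
  ~> vcons ((γ : Vec Nat 3) → Nat) 1 (λ (α : Vec Nat 3) → 1) (vcons ((μ : Vec Nat 3) → Nat) 0 (λ (u : Vec Nat 3) → 1) (vnil ((f : (λ (h : Type₀) → h) (Vec Nat 3)) → Nat)))
  ~> vcons ((γ : Vec Nat 3) → Nat) 1 (λ (α : Vec Nat 3) → 1) (vcons ((μ : Vec Nat 3) → Nat) 0 (λ (u : Vec Nat 3) → 1) (vnil ((f : Vec Nat 3) → Nat)))
inferred type:
  Vec ((γ : Vec Nat 3) → Nat) 2


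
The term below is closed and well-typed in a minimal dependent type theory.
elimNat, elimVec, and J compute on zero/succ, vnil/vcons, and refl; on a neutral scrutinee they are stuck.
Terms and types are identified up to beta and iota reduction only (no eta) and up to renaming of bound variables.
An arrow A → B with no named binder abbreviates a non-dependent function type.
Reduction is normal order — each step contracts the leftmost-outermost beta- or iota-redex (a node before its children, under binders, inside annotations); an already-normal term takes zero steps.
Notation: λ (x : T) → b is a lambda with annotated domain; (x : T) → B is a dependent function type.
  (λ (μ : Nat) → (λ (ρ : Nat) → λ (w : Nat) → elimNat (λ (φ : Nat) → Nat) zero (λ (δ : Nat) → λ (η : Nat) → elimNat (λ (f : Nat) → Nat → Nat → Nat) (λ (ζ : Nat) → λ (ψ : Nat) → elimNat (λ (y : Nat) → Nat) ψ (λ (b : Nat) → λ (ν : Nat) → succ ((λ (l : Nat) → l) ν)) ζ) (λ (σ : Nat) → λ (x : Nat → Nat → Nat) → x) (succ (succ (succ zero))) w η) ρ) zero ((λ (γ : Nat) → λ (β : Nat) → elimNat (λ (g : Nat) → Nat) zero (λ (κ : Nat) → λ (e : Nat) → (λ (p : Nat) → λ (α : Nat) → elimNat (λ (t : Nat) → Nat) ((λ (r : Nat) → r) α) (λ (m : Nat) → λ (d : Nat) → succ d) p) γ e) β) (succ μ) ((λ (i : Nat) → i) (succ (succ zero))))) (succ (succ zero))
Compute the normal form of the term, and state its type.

reduced normal form:
  zero
the term's type:
  Nat


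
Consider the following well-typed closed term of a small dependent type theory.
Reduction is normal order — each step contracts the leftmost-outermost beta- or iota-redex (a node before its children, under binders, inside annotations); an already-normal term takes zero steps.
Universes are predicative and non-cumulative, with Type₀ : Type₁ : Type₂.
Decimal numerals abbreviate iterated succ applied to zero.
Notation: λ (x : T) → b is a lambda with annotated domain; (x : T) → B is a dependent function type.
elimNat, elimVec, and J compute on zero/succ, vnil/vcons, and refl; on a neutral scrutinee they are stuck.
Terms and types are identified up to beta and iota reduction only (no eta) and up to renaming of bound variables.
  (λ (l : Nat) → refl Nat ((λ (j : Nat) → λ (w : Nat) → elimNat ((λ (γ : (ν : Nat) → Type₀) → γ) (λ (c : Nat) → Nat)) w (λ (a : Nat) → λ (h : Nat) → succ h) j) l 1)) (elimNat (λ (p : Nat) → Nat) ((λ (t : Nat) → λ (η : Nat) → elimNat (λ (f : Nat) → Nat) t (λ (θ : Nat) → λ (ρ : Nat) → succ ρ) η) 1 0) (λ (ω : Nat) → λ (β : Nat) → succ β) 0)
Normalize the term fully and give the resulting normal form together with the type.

normal form:
  refl Nat 2
inferred type:
  Eq Nat 2 2


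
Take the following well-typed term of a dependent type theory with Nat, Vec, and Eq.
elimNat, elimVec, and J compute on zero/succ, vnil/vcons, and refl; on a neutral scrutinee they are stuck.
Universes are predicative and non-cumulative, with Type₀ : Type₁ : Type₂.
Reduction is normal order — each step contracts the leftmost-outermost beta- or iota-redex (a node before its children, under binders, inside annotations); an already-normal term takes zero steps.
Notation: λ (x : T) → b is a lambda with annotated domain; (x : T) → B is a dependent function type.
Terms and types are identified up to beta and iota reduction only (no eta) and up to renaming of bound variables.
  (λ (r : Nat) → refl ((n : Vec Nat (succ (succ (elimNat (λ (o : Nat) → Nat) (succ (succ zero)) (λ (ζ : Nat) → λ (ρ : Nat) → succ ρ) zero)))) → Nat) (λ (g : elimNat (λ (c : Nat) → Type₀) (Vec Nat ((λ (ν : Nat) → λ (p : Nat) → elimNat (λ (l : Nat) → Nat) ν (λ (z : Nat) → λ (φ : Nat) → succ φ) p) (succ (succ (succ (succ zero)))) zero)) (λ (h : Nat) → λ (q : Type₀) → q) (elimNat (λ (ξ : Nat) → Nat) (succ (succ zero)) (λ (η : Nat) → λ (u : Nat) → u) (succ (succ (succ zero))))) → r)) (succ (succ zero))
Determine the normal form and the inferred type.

normal form:
  refl ((r : Vec Nat (succ (succ (succ (succ zero))))) → Nat) (λ (n : Vec Nat (succ (succ (succ (succ zero))))) → succ (succ zero))
type:
  Eq ((r : Vec Nat (succ (succ (succ (succ zero))))) → Nat) (λ (n : Vec Nat (succ (succ (succ (succ zero))))) → succ (succ zero)) (λ (o : Vec Nat (succ (succ (succ (succ zero))))) → succ (succ zero))
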